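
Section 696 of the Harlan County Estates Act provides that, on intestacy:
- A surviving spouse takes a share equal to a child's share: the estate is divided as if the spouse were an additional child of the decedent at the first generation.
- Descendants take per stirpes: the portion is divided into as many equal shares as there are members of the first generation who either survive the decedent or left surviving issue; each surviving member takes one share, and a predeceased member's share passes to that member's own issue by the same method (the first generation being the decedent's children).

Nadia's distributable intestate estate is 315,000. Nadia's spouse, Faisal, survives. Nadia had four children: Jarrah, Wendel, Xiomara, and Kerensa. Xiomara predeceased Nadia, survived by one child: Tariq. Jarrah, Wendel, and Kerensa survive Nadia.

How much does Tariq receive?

Tariq receives 63,000.

The spouse counts as an additional share at the children's level, so there are 5 primary shares of 63,000. Faisal takes one such share (63,000).
The children's combined portion (252,000) is divided into 4 shares of 63,000: Jarrah, Wendel, and Kerensa each take 63,000; Xiomara's 63,000 share passes to Xiomara's issue.
Xiomara's share (63,000) passes entirely to Tariq.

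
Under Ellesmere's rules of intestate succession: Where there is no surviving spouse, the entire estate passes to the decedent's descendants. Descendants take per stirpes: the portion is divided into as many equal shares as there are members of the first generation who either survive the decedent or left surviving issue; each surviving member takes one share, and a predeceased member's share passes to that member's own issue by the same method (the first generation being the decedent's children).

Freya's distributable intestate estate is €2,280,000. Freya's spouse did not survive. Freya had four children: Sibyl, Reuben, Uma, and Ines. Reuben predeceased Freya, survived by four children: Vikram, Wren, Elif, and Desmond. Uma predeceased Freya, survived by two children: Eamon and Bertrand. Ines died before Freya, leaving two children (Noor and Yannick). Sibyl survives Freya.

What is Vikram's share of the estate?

The entire €2,280,000 passes to the descendants.
That amount (€2,280,000) is divided into 4 shares of €570,000: Sibyl takes €570,000; Reuben's €570,000 share passes to Reuben's issue; Uma's €570,000 share passes to Uma's issue; Ines's €570,000 share passes to Ines's issue.
Reuben's share (€570,000) is divided into 4 shares of €142,500: Vikram, Wren, Elif, and Desmond each take €142,500.
Uma's share (€570,000) is divided into 2 shares of €285,000: Eamon and Bertrand each take €285,000.
Ines's share (€570,000) is divided into 2 shares of €285,000: Noor and Yannick each take €285,000.

Vikram receives €142,500.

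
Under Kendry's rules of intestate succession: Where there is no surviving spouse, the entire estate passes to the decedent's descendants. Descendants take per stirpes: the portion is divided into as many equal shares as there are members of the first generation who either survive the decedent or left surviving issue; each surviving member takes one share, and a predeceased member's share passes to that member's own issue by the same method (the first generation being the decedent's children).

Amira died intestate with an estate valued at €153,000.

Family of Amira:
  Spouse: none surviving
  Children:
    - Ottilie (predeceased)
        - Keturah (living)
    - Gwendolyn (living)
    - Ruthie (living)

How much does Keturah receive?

Keturah receives €51,000.

The entire €153,000 passes to the descendants.
That amount (€153,000) is divided into 3 shares of €51,000: Gwendolyn and Ruthie each take €51,000; Ottilie's €51,000 share passes to Ottilie's issue.
Ottilie's share (€51,000) passes entirely to Keturah.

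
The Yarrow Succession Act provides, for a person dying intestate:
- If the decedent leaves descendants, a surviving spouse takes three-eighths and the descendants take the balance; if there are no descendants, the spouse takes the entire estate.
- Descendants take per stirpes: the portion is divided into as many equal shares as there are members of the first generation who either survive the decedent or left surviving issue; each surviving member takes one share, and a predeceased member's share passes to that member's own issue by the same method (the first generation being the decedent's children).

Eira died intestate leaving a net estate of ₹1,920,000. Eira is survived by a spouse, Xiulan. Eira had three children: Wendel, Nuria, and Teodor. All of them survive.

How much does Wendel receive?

Wendel receives ₹400,000.

Xiulan takes three-eighths of ₹1,920,000 = ₹720,000. The remaining ₹1,200,000 passes to the descendants.
The descendants' portion (₹1,200,000) is divided into 3 shares of ₹400,000: Wendel, Nuria, and Teodor each take ₹400,000.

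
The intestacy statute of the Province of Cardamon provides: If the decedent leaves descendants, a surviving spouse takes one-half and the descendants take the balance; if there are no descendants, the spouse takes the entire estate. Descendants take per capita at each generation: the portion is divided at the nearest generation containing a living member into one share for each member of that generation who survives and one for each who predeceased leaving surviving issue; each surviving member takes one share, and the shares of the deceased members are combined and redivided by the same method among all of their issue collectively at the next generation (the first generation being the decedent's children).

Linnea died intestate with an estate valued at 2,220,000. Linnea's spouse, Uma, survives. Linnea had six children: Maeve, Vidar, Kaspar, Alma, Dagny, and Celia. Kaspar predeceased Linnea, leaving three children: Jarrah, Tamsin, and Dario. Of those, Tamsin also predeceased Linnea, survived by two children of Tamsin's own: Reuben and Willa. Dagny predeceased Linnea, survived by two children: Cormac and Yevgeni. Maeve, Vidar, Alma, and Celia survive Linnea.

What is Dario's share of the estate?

Uma takes one-half of 2,220,000 = 1,110,000. The remaining 1,110,000 passes to the descendants.
The descendants' portion (1,110,000) is divided at the children's generation into 6 shares of 185,000. Maeve, Vidar, Alma, and Celia each take 185,000. The 2 shares of the deceased (Kaspar and Dagny) are combined into a pool of 370,000.
That pool (370,000) is divided at the grandchildren's generation into 5 shares of 74,000. Jarrah, Dario, Cormac, and Yevgeni each take 74,000. The remaining share for the deceased Tamsin (74,000) is carried to the next generation.
That pool (74,000) is divided at the great-grandchildren's generation equally among Reuben and Willa: 37,000 each.

Dario receives 74,000.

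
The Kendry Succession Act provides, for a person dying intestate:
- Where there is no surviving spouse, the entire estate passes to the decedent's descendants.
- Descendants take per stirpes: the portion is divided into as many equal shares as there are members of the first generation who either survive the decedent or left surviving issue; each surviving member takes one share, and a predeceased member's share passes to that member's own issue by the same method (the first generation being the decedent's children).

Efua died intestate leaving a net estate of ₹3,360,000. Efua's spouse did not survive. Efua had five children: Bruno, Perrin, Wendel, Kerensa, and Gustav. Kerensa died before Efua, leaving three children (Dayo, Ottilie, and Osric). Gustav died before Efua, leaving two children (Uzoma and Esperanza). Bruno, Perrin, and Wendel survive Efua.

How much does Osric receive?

The entire ₹3,360,000 passes to the descendants.
That amount (₹3,360,000) is divided into 5 shares of ₹672,000: Bruno, Perrin, and Wendel each take ₹672,000; Kerensa's ₹672,000 share passes to Kerensa's issue; Gustav's ₹672,000 share passes to Gustav's issue.
Kerensa's share (₹672,000) is divided into 3 shares of ₹224,000: Dayo, Ottilie, and Osric each take ₹224,000.
Gustav's share (₹672,000) is divided into 2 shares of ₹336,000: Uzoma and Esperanza each take ₹336,000.

Osric receives ₹224,000.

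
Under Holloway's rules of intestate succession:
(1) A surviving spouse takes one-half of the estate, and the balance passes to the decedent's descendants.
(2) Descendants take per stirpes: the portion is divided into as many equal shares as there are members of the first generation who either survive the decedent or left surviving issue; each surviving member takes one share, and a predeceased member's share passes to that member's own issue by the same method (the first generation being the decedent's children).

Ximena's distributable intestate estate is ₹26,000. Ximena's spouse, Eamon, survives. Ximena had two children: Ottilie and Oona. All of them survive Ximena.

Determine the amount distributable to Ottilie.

Eamon takes one-half of ₹26,000 = ₹13,000. The remaining ₹13,000 passes to the descendants.
The descendants' portion (₹13,000) is divided into 2 shares of ₹6,500: Ottilie and Oona each take ₹6,500.

Ottilie receives ₹6,500.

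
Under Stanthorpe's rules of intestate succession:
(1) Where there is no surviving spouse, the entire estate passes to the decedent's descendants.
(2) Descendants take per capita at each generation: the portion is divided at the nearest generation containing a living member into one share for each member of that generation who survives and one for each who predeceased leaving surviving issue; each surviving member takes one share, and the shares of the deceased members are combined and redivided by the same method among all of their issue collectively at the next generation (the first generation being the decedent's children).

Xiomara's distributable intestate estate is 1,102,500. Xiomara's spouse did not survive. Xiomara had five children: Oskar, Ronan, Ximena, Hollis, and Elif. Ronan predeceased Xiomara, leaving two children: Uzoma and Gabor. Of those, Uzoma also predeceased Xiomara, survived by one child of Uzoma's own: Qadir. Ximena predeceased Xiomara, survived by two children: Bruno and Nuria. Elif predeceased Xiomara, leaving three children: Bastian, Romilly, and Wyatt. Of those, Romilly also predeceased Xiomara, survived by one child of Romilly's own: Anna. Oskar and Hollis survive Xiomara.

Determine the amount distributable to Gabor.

Gabor receives 94,500.

The entire 1,102,500 passes to the descendants.
That amount (1,102,500) is divided at the children's generation into 5 shares of 220,500. Oskar and Hollis each take 220,500. The 3 shares of the deceased (Ronan, Ximena, and Elif) are combined into a pool of 661,500.
That pool (661,500) is divided at the grandchildren's generation into 7 shares of 94,500. Gabor, Bruno, Nuria, Bastian, and Wyatt each take 94,500. The 2 shares of the deceased (Uzoma and Romilly) are combined into a pool of 189,000.
That pool (189,000) is divided at the great-grandchildren's generation equally among Qadir and Anna: 94,500 each.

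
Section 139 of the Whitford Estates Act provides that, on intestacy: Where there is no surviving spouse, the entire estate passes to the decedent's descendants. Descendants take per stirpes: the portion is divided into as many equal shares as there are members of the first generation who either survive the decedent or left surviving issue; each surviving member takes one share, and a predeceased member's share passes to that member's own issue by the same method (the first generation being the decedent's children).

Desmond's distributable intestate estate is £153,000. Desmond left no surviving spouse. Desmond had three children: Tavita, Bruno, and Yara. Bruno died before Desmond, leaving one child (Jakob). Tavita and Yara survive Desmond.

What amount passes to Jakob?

The entire £153,000 passes to the descendants.
That amount (£153,000) is divided into 3 shares of £51,000: Tavita and Yara each take £51,000; Bruno's £51,000 share passes to Bruno's issue.
Bruno's share (£51,000) passes entirely to Jakob.

Jakob receives £51,000.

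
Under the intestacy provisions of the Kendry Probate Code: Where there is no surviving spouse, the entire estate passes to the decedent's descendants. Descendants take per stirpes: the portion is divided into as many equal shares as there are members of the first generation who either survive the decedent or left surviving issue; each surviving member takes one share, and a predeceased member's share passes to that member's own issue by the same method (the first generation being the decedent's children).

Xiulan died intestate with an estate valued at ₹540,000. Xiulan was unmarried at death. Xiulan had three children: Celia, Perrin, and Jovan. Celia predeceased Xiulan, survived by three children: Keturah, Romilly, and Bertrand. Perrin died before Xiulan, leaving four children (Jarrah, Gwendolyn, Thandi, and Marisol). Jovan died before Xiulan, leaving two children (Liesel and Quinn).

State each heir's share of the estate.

Keturah: ₹60,000; Romilly: ₹60,000; Bertrand: ₹60,000; Jarrah: ₹45,000; Gwendolyn: ₹45,000; Thandi: ₹45,000; Marisol: ₹45,000; Liesel: ₹90,000; Quinn: ₹90,000

The entire ₹540,000 passes to the descendants.
That amount (₹540,000) is divided into 3 shares of ₹180,000: Celia's ₹180,000 share passes to Celia's issue; Perrin's ₹180,000 share passes to Perrin's issue; Jovan's ₹180,000 share passes to Jovan's issue.
Celia's share (₹180,000) is divided into 3 shares of ₹60,000: Keturah, Romilly, and Bertrand each take ₹60,000.
Perrin's share (₹180,000) is divided into 4 shares of ₹45,000: Jarrah, Gwendolyn, Thandi, and Marisol each take ₹45,000.
Jovan's share (₹180,000) is divided into 2 shares of ₹90,000: Liesel and Quinn each take ₹90,000.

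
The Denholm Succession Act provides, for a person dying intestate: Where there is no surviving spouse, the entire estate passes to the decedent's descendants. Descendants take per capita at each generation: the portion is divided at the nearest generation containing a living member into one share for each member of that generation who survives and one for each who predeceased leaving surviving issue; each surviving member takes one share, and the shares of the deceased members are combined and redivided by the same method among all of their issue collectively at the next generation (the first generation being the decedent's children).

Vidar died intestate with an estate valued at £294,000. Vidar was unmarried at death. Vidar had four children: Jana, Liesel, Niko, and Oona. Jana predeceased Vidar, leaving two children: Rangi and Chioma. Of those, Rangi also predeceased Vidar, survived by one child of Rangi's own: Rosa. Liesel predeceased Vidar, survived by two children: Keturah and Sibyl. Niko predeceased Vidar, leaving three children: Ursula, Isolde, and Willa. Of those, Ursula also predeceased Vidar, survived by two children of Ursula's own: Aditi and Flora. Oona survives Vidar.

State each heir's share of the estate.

Rosa: £21,000; Chioma: £31,500; Keturah: £31,500; Sibyl: £31,500; Aditi: £21,000; Flora: £21,000; Isolde: £31,500; Willa: £31,500; Oona: £73,500

The entire £294,000 passes to the descendants.
That amount (£294,000) is divided at the children's generation into 4 shares of £73,500. Oona takes £73,500. The 3 shares of the deceased (Jana, Liesel, and Niko) are combined into a pool of £220,500.
That pool (£220,500) is divided at the grandchildren's generation into 7 shares of £31,500. Chioma, Keturah, Sibyl, Isolde, and Willa each take £31,500. The 2 shares of the deceased (Rangi and Ursula) are combined into a pool of £63,000.
That pool (£63,000) is divided at the great-grandchildren's generation equally among Rosa, Aditi, and Flora: £21,000 each.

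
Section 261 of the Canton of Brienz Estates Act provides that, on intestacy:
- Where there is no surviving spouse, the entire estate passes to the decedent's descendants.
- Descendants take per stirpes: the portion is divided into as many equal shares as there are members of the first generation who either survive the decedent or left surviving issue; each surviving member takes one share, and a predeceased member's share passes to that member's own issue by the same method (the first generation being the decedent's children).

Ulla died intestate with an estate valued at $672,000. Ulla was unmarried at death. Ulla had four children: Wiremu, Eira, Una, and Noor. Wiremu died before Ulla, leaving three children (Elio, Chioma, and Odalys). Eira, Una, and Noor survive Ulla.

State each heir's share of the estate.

Elio: $56,000; Chioma: $56,000; Odalys: $56,000; Eira: $168,000; Una: $168,000; Noor: $168,000

The entire $672,000 passes to the descendants.
That amount ($672,000) is divided into 4 shares of $168,000: Eira, Una, and Noor each take $168,000; Wiremu's $168,000 share passes to Wiremu's issue.
Wiremu's share ($168,000) is divided into 3 shares of $56,000: Elio, Chioma, and Odalys each take $56,000.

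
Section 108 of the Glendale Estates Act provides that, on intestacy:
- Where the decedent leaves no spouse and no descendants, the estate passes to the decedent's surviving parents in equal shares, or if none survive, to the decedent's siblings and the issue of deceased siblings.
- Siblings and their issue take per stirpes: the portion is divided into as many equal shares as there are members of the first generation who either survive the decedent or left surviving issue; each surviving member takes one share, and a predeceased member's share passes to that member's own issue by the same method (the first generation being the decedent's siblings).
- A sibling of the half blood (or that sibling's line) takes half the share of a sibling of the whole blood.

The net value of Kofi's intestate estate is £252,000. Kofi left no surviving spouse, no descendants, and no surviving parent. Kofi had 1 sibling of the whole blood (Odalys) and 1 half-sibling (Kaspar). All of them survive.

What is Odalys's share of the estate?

Odalys receives £168,000.

The entire £252,000 passes to the siblings and their issue.
Counting each half-blood sibling's line as half a unit, there are 3/2 units in £252,000, so one unit is £168,000. Whole-blood lines (Odalys) take £168,000 each; half-blood lines (Kaspar) take £84,000 each.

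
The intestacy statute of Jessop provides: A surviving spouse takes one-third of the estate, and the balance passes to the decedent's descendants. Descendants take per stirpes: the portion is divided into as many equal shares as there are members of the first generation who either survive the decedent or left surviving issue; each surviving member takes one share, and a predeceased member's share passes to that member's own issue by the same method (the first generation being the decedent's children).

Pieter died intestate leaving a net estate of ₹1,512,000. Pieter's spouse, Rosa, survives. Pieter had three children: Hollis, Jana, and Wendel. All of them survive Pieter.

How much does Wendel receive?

Rosa takes one-third of ₹1,512,000 = ₹504,000. The remaining ₹1,008,000 passes to the descendants.
The descendants' portion (₹1,008,000) is divided into 3 shares of ₹336,000: Hollis, Jana, and Wendel each take ₹336,000.

Wendel receives ₹336,000.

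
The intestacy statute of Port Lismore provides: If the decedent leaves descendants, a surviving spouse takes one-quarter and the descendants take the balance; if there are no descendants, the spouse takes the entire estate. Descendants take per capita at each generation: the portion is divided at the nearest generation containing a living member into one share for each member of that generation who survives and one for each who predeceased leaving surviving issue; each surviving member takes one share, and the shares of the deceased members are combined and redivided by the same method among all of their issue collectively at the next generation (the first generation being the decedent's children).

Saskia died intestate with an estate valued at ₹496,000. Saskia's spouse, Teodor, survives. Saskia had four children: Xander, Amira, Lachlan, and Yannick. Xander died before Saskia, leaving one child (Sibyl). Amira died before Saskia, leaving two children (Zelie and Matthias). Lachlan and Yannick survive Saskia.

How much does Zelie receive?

Teodor takes one-quarter of ₹496,000 = ₹124,000. The remaining ₹372,000 passes to the descendants.
The descendants' portion (₹372,000) is divided at the children's generation into 4 shares of ₹93,000. Lachlan and Yannick each take ₹93,000. The 2 shares of the deceased (Xander and Amira) are combined into a pool of ₹186,000.
That pool (₹186,000) is divided at the grandchildren's generation equally among Sibyl, Zelie, and Matthias: ₹62,000 each.

Zelie receives ₹62,000.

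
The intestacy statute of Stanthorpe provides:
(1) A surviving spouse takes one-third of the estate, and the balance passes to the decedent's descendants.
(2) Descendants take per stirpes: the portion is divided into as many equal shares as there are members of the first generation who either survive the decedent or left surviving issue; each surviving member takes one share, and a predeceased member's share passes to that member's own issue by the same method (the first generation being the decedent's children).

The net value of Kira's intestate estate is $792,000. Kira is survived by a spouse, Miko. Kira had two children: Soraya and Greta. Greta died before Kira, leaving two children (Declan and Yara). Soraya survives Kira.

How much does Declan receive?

Declan receives $132,000.

Miko takes one-third of $792,000 = $264,000. The remaining $528,000 passes to the descendants.
The descendants' portion ($528,000) is divided into 2 shares of $264,000: Soraya takes $264,000; Greta's $264,000 share passes to Greta's issue.
Greta's share ($264,000) is divided into 2 shares of $132,000: Declan and Yara each take $132,000.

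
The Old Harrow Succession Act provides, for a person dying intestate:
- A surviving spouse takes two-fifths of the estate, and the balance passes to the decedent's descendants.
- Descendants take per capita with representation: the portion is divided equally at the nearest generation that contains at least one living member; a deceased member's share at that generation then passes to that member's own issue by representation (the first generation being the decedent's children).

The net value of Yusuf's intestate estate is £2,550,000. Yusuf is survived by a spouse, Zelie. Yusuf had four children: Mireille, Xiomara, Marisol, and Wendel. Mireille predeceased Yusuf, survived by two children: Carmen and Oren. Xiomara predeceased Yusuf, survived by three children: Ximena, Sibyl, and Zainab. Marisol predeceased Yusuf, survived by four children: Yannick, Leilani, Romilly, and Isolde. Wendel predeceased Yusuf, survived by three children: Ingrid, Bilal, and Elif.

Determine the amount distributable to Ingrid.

Zelie takes two-fifths of £2,550,000 = £1,020,000. The remaining £1,530,000 passes to the descendants.
No child survives, so the initial division is made at the grandchildren's generation.
The descendants' portion (£1,530,000) is divided into 12 shares of £127,500: Carmen, Oren, Ximena, Sibyl, Zainab, Yannick, Leilani, Romilly, Isolde, Ingrid, Bilal, and Elif each take £127,500.

Ingrid receives £127,500.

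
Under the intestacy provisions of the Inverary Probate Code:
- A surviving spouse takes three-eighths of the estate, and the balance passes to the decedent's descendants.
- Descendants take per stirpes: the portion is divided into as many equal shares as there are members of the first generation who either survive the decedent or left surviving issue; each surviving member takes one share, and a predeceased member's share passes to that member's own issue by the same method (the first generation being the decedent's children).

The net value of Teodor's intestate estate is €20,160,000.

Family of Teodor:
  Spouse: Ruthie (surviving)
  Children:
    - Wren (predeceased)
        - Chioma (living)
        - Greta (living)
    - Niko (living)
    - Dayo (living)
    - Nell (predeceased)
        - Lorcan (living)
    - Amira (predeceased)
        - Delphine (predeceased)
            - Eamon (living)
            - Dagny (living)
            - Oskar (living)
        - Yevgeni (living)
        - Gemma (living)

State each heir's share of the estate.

Ruthie: €7,560,000; Chioma: €1,260,000; Greta: €1,260,000; Niko: €2,520,000; Dayo: €2,520,000; Lorcan: €2,520,000; Eamon: €280,000; Dagny: €280,000; Oskar: €280,000; Yevgeni: €840,000; Gemma: €840,000

Ruthie takes three-eighths of €20,160,000 = €7,560,000. The remaining €12,600,000 passes to the descendants.
The descendants' portion (€12,600,000) is divided into 5 shares of €2,520,000: Niko and Dayo each take €2,520,000; Wren's €2,520,000 share passes to Wren's issue; Nell's €2,520,000 share passes to Nell's issue; Amira's €2,520,000 share passes to Amira's issue.
Wren's share (€2,520,000) is divided into 2 shares of €1,260,000: Chioma and Greta each take €1,260,000.
Nell's share (€2,520,000) passes entirely to Lorcan.
Amira's share (€2,520,000) is divided into 3 shares of €840,000: Yevgeni and Gemma each take €840,000; Delphine's €840,000 share passes to Delphine's issue.
Delphine's share (€840,000) is divided into 3 shares of €280,000: Eamon, Dagny, and Oskar each take €280,000.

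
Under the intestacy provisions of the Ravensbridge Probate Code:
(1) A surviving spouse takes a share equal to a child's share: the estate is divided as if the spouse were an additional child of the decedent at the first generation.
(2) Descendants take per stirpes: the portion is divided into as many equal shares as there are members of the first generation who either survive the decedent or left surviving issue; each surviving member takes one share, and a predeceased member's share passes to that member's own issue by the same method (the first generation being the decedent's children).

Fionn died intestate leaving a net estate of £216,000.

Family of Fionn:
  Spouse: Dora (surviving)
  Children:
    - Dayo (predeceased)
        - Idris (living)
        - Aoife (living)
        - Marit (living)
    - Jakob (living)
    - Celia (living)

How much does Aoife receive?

The spouse counts as an additional share at the children's level, so there are 4 primary shares of £54,000. Dora takes one such share (£54,000).
The children's combined portion (£162,000) is divided into 3 shares of £54,000: Jakob and Celia each take £54,000; Dayo's £54,000 share passes to Dayo's issue.
Dayo's share (£54,000) is divided into 3 shares of £18,000: Idris, Aoife, and Marit each take £18,000.

Aoife receives £18,000.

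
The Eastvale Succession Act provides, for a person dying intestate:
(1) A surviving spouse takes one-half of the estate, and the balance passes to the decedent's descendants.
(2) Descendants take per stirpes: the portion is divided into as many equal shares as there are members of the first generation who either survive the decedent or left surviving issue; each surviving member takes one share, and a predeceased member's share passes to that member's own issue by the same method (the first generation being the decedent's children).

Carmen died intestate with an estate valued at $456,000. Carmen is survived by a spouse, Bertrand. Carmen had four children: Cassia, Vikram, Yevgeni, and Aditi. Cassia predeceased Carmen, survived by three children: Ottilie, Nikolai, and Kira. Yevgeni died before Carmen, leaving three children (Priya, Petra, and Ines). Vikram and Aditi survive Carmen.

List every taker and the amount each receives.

Bertrand: $228,000; Ottilie: $19,000; Nikolai: $19,000; Kira: $19,000; Vikram: $57,000; Priya: $19,000; Petra: $19,000; Ines: $19,000; Aditi: $57,000

Bertrand takes one-half of $456,000 = $228,000. The remaining $228,000 passes to the descendants.
The descendants' portion ($228,000) is divided into 4 shares of $57,000: Vikram and Aditi each take $57,000; Cassia's $57,000 share passes to Cassia's issue; Yevgeni's $57,000 share passes to Yevgeni's issue.
Cassia's share ($57,000) is divided into 3 shares of $19,000: Ottilie, Nikolai, and Kira each take $19,000.
Yevgeni's share ($57,000) is divided into 3 shares of $19,000: Priya, Petra, and Ines each take $19,000.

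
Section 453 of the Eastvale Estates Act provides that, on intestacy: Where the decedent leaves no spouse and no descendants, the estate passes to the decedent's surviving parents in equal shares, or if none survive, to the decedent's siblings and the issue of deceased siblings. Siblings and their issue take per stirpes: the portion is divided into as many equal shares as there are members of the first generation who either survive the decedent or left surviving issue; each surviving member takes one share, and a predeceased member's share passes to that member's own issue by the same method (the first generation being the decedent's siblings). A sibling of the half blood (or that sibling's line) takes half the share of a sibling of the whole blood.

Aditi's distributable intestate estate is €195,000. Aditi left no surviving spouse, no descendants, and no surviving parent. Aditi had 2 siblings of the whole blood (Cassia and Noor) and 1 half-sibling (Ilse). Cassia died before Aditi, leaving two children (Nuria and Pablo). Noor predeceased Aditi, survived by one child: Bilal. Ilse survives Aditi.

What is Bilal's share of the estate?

The entire €195,000 passes to the siblings and their issue.
Counting each half-blood sibling's line as half a unit, there are 5/2 units in €195,000, so one unit is €78,000. Whole-blood lines (Cassia and Noor) take €78,000 each; half-blood lines (Ilse) take €39,000 each.
Cassia's share (€78,000) is divided into 2 shares of €39,000: Nuria and Pablo each take €39,000.
Noor's share (€78,000) passes entirely to Bilal.

Bilal receives €78,000.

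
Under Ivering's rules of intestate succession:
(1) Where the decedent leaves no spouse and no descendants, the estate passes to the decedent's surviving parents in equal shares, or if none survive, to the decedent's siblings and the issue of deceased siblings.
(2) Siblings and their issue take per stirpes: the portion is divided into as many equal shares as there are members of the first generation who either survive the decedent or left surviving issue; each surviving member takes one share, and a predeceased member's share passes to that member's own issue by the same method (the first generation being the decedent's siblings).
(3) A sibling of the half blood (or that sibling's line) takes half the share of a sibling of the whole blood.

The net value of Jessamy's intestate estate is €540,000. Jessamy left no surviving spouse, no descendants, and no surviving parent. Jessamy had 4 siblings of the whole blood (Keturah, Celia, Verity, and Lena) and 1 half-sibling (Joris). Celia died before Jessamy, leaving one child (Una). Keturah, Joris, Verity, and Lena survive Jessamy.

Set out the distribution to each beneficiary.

Keturah: €120,000; Joris: €60,000; Una: €120,000; Verity: €120,000; Lena: €120,000

The entire €540,000 passes to the siblings and their issue.
Counting each half-blood sibling's line as half a unit, there are 9/2 units in €540,000, so one unit is €120,000. Whole-blood lines (Keturah, Celia, Verity, and Lena) take €120,000 each; half-blood lines (Joris) take €60,000 each.
Celia's share (€120,000) passes entirely to Una.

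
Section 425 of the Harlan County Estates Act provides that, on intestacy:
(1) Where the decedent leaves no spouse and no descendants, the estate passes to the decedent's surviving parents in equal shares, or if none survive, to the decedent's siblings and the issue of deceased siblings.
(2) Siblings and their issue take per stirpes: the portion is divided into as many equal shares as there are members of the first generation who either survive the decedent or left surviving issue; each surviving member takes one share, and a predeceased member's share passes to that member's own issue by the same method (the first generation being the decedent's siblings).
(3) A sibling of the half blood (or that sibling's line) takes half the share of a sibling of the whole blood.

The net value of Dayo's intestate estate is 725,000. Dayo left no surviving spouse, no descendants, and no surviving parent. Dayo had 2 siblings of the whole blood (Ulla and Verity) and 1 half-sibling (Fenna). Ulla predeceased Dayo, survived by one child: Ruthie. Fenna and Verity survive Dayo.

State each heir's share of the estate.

The entire 725,000 passes to the siblings and their issue.
Counting each half-blood sibling's line as half a unit, there are 5/2 units in 725,000, so one unit is 290,000. Whole-blood lines (Ulla and Verity) take 290,000 each; half-blood lines (Fenna) take 145,000 each.
Ulla's share (290,000) passes entirely to Ruthie.

Ruthie: 290,000; Fenna: 145,000; Verity: 290,000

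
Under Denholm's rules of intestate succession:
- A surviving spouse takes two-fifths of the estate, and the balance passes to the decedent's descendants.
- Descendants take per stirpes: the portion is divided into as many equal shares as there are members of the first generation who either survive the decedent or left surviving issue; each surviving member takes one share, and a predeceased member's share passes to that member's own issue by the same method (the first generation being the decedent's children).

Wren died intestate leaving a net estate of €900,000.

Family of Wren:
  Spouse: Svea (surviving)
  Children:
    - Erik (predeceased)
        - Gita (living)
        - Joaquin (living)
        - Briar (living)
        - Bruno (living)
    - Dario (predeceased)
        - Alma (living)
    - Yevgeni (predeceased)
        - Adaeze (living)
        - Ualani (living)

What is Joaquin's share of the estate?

Joaquin receives €45,000.

Svea takes two-fifths of €900,000 = €360,000. The remaining €540,000 passes to the descendants.
The descendants' portion (€540,000) is divided into 3 shares of €180,000: Erik's €180,000 share passes to Erik's issue; Dario's €180,000 share passes to Dario's issue; Yevgeni's €180,000 share passes to Yevgeni's issue.
Erik's share (€180,000) is divided into 4 shares of €45,000: Gita, Joaquin, Briar, and Bruno each take €45,000.
Dario's share (€180,000) passes entirely to Alma.
Yevgeni's share (€180,000) is divided into 2 shares of €90,000: Adaeze and Ualani each take €90,000.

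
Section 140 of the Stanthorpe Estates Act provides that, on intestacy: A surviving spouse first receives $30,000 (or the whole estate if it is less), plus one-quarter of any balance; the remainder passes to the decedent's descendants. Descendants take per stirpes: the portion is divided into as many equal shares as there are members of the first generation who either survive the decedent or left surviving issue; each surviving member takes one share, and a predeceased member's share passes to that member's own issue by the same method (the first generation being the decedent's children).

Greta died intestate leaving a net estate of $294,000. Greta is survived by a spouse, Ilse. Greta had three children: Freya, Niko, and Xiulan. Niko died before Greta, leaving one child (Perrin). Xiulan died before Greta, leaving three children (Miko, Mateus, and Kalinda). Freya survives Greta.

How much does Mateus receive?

Ilse first takes $30,000, leaving a balance of $264,000. Ilse then takes one-quarter of the balance ($66,000), for a total of $96,000. The remaining $198,000 passes to the descendants.
The descendants' portion ($198,000) is divided into 3 shares of $66,000: Freya takes $66,000; Niko's $66,000 share passes to Niko's issue; Xiulan's $66,000 share passes to Xiulan's issue.
Niko's share ($66,000) passes entirely to Perrin.
Xiulan's share ($66,000) is divided into 3 shares of $22,000: Miko, Mateus, and Kalinda each take $22,000.

Mateus receives $22,000.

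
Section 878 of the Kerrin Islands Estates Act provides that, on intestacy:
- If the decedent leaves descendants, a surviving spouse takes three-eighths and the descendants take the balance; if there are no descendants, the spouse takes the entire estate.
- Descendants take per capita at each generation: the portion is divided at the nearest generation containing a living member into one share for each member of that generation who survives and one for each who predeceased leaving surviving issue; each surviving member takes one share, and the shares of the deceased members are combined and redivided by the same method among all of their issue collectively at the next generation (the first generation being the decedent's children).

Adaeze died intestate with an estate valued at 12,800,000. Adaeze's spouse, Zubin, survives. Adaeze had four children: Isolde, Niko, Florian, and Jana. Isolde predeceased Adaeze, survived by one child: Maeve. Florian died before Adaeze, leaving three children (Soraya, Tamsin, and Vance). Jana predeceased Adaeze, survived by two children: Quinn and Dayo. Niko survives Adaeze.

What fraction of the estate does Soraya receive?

Zubin takes three-eighths of 12,800,000 = 4,800,000. The remaining 8,000,000 passes to the descendants.
The descendants' portion (8,000,000) is divided at the children's generation into 4 shares of 2,000,000. Niko takes 2,000,000. The 3 shares of the deceased (Isolde, Florian, and Jana) are combined into a pool of 6,000,000.
That pool (6,000,000) is divided at the grandchildren's generation equally among Maeve, Soraya, Tamsin, Vance, Quinn, and Dayo: 1,000,000 each.

Soraya receives 5/64 of the estate.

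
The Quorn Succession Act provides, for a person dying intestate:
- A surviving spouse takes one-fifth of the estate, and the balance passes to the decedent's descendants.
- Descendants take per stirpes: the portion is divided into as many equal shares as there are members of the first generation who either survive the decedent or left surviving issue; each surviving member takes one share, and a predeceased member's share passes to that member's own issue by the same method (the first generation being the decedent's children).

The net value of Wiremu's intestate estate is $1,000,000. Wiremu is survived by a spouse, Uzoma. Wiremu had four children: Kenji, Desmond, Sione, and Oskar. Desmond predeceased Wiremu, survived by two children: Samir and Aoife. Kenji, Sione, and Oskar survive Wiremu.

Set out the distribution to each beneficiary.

Uzoma takes one-fifth of $1,000,000 = $200,000. The remaining $800,000 passes to the descendants.
The descendants' portion ($800,000) is divided into 4 shares of $200,000: Kenji, Sione, and Oskar each take $200,000; Desmond's $200,000 share passes to Desmond's issue.
Desmond's share ($200,000) is divided into 2 shares of $100,000: Samir and Aoife each take $100,000.

Uzoma: $200,000; Kenji: $200,000; Samir: $100,000; Aoife: $100,000; Sione: $200,000; Oskar: $200,000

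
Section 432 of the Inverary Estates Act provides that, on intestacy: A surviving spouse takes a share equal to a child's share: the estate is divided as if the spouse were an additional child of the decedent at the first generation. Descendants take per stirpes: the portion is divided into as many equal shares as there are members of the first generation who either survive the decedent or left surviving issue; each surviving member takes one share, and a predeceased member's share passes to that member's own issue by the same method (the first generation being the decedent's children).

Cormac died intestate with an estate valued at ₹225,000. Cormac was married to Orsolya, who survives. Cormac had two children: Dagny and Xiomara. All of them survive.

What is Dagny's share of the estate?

The spouse counts as an additional share at the children's level, so there are 3 primary shares of ₹75,000. Orsolya takes one such share (₹75,000).
The children's combined portion (₹150,000) is divided into 2 shares of ₹75,000: Dagny and Xiomara each take ₹75,000.

Dagny receives ₹75,000.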